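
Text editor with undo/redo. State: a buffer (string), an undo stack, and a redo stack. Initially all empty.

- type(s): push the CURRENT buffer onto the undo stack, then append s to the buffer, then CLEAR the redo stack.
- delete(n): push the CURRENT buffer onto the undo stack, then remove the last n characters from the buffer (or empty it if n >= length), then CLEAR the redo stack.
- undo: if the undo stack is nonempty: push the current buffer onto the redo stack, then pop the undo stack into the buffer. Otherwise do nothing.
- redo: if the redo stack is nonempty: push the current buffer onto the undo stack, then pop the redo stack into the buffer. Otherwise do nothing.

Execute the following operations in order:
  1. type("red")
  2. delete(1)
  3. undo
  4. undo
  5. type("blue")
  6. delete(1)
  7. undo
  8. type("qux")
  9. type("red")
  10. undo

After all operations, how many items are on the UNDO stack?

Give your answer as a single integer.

After op 1 (type): buf='red' undo_depth=1 redo_depth=0
After op 2 (delete): buf='re' undo_depth=2 redo_depth=0
After op 3 (undo): buf='red' undo_depth=1 redo_depth=1
After op 4 (undo): buf='(empty)' undo_depth=0 redo_depth=2
After op 5 (type): buf='blue' undo_depth=1 redo_depth=0
After op 6 (delete): buf='blu' undo_depth=2 redo_depth=0
After op 7 (undo): buf='blue' undo_depth=1 redo_depth=1
After op 8 (type): buf='bluequx' undo_depth=2 redo_depth=0
After op 9 (type): buf='bluequxred' undo_depth=3 redo_depth=0
After op 10 (undo): buf='bluequx' undo_depth=2 redo_depth=1

Answer: 2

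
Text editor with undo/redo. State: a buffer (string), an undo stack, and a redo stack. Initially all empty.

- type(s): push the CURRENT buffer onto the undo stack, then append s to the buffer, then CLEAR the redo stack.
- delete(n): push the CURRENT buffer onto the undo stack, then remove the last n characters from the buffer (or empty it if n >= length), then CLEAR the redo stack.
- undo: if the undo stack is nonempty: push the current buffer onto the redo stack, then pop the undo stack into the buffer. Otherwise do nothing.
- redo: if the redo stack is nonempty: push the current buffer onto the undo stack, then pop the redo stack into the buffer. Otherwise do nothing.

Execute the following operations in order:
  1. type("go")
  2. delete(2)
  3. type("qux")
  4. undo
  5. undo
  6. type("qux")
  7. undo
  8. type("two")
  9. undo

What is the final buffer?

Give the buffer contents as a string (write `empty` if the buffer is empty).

Answer: go

Derivation:
After op 1 (type): buf='go' undo_depth=1 redo_depth=0
After op 2 (delete): buf='(empty)' undo_depth=2 redo_depth=0
After op 3 (type): buf='qux' undo_depth=3 redo_depth=0
After op 4 (undo): buf='(empty)' undo_depth=2 redo_depth=1
After op 5 (undo): buf='go' undo_depth=1 redo_depth=2
After op 6 (type): buf='goqux' undo_depth=2 redo_depth=0
After op 7 (undo): buf='go' undo_depth=1 redo_depth=1
After op 8 (type): buf='gotwo' undo_depth=2 redo_depth=0
After op 9 (undo): buf='go' undo_depth=1 redo_depth=1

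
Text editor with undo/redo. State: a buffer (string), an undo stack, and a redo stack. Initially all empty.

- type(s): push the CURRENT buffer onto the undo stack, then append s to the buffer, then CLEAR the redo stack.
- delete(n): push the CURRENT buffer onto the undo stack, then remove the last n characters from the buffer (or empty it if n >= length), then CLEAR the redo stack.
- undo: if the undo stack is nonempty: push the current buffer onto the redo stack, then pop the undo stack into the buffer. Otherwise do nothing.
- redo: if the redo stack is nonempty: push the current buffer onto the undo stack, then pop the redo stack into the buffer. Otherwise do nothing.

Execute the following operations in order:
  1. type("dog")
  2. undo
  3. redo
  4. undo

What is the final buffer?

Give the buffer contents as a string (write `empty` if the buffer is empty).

Answer: empty

Derivation:
After op 1 (type): buf='dog' undo_depth=1 redo_depth=0
After op 2 (undo): buf='(empty)' undo_depth=0 redo_depth=1
After op 3 (redo): buf='dog' undo_depth=1 redo_depth=0
After op 4 (undo): buf='(empty)' undo_depth=0 redo_depth=1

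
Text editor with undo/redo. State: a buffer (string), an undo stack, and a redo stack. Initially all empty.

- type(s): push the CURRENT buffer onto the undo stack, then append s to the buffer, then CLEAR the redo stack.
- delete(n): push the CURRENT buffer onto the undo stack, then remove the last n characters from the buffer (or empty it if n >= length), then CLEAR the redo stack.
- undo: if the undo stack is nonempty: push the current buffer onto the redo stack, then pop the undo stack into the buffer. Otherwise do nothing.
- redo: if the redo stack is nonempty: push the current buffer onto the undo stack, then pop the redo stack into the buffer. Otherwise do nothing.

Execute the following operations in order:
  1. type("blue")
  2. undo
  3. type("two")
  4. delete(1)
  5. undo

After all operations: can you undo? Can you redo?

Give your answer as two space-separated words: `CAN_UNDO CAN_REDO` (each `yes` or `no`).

Answer: yes yes

Derivation:
After op 1 (type): buf='blue' undo_depth=1 redo_depth=0
After op 2 (undo): buf='(empty)' undo_depth=0 redo_depth=1
After op 3 (type): buf='two' undo_depth=1 redo_depth=0
After op 4 (delete): buf='tw' undo_depth=2 redo_depth=0
After op 5 (undo): buf='two' undo_depth=1 redo_depth=1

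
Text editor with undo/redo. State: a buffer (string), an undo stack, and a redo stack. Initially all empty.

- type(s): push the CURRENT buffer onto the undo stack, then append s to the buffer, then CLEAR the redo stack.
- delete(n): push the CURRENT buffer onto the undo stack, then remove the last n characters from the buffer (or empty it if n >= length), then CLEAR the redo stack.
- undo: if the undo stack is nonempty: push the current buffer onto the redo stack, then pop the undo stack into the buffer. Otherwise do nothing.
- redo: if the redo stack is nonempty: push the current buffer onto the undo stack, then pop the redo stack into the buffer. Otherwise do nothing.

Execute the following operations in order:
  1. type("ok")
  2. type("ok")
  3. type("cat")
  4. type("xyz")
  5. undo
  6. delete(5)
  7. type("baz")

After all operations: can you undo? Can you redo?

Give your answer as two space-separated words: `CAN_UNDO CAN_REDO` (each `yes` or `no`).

After op 1 (type): buf='ok' undo_depth=1 redo_depth=0
After op 2 (type): buf='okok' undo_depth=2 redo_depth=0
After op 3 (type): buf='okokcat' undo_depth=3 redo_depth=0
After op 4 (type): buf='okokcatxyz' undo_depth=4 redo_depth=0
After op 5 (undo): buf='okokcat' undo_depth=3 redo_depth=1
After op 6 (delete): buf='ok' undo_depth=4 redo_depth=0
After op 7 (type): buf='okbaz' undo_depth=5 redo_depth=0

Answer: yes no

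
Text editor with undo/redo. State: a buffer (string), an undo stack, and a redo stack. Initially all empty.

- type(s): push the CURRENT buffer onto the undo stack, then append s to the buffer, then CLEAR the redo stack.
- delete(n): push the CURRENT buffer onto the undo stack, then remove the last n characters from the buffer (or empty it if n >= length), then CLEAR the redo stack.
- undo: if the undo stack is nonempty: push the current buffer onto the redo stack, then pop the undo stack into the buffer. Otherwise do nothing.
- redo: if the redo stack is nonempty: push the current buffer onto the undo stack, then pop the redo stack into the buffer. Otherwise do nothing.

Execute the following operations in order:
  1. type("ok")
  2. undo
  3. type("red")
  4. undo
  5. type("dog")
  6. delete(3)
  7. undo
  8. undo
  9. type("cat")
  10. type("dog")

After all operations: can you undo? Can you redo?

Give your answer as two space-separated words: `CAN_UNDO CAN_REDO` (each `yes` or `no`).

Answer: yes no

Derivation:
After op 1 (type): buf='ok' undo_depth=1 redo_depth=0
After op 2 (undo): buf='(empty)' undo_depth=0 redo_depth=1
After op 3 (type): buf='red' undo_depth=1 redo_depth=0
After op 4 (undo): buf='(empty)' undo_depth=0 redo_depth=1
After op 5 (type): buf='dog' undo_depth=1 redo_depth=0
After op 6 (delete): buf='(empty)' undo_depth=2 redo_depth=0
After op 7 (undo): buf='dog' undo_depth=1 redo_depth=1
After op 8 (undo): buf='(empty)' undo_depth=0 redo_depth=2
After op 9 (type): buf='cat' undo_depth=1 redo_depth=0
After op 10 (type): buf='catdog' undo_depth=2 redo_depth=0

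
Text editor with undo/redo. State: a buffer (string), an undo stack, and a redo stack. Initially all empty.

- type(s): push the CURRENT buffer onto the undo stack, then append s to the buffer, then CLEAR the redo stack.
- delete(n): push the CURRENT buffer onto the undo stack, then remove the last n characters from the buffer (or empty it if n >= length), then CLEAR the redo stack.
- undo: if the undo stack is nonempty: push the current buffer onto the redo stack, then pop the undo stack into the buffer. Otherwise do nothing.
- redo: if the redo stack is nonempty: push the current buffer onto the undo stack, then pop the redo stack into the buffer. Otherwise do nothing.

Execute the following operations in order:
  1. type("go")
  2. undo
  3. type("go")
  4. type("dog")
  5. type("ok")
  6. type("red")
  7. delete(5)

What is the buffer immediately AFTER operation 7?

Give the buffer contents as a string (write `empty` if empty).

After op 1 (type): buf='go' undo_depth=1 redo_depth=0
After op 2 (undo): buf='(empty)' undo_depth=0 redo_depth=1
After op 3 (type): buf='go' undo_depth=1 redo_depth=0
After op 4 (type): buf='godog' undo_depth=2 redo_depth=0
After op 5 (type): buf='godogok' undo_depth=3 redo_depth=0
After op 6 (type): buf='godogokred' undo_depth=4 redo_depth=0
After op 7 (delete): buf='godog' undo_depth=5 redo_depth=0

Answer: godog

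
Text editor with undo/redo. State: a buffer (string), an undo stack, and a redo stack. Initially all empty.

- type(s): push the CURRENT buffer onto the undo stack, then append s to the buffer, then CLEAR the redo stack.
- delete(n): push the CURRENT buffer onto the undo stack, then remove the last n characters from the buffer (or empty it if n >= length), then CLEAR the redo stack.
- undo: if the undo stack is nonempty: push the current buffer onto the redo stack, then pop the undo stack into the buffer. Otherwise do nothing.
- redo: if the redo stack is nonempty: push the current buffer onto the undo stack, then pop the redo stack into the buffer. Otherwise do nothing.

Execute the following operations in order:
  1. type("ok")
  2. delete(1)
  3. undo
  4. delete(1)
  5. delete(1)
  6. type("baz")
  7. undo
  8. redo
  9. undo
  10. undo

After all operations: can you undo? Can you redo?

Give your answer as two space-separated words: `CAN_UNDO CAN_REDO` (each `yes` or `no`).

After op 1 (type): buf='ok' undo_depth=1 redo_depth=0
After op 2 (delete): buf='o' undo_depth=2 redo_depth=0
After op 3 (undo): buf='ok' undo_depth=1 redo_depth=1
After op 4 (delete): buf='o' undo_depth=2 redo_depth=0
After op 5 (delete): buf='(empty)' undo_depth=3 redo_depth=0
After op 6 (type): buf='baz' undo_depth=4 redo_depth=0
After op 7 (undo): buf='(empty)' undo_depth=3 redo_depth=1
After op 8 (redo): buf='baz' undo_depth=4 redo_depth=0
After op 9 (undo): buf='(empty)' undo_depth=3 redo_depth=1
After op 10 (undo): buf='o' undo_depth=2 redo_depth=2

Answer: yes yes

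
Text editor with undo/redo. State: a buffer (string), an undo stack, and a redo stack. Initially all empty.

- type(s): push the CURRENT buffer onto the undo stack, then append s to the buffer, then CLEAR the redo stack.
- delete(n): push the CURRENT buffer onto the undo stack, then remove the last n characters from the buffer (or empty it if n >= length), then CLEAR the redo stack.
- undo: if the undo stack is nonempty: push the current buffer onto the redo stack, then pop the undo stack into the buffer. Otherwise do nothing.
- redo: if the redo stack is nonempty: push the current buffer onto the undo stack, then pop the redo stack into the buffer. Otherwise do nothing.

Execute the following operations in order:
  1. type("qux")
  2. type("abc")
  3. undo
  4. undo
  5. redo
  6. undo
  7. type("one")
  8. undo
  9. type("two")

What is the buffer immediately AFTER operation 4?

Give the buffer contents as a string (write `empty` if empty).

Answer: empty

Derivation:
After op 1 (type): buf='qux' undo_depth=1 redo_depth=0
After op 2 (type): buf='quxabc' undo_depth=2 redo_depth=0
After op 3 (undo): buf='qux' undo_depth=1 redo_depth=1
After op 4 (undo): buf='(empty)' undo_depth=0 redo_depth=2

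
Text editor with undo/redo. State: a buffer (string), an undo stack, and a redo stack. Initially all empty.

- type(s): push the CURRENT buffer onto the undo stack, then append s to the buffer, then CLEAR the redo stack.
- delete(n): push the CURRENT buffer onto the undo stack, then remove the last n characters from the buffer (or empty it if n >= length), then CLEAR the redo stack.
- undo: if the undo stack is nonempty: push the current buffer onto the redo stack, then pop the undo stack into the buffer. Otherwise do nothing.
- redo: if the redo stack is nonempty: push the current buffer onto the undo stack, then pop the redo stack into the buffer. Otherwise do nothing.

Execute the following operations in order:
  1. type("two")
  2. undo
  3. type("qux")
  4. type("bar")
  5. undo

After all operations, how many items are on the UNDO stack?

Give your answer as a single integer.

After op 1 (type): buf='two' undo_depth=1 redo_depth=0
After op 2 (undo): buf='(empty)' undo_depth=0 redo_depth=1
After op 3 (type): buf='qux' undo_depth=1 redo_depth=0
After op 4 (type): buf='quxbar' undo_depth=2 redo_depth=0
After op 5 (undo): buf='qux' undo_depth=1 redo_depth=1

Answer: 1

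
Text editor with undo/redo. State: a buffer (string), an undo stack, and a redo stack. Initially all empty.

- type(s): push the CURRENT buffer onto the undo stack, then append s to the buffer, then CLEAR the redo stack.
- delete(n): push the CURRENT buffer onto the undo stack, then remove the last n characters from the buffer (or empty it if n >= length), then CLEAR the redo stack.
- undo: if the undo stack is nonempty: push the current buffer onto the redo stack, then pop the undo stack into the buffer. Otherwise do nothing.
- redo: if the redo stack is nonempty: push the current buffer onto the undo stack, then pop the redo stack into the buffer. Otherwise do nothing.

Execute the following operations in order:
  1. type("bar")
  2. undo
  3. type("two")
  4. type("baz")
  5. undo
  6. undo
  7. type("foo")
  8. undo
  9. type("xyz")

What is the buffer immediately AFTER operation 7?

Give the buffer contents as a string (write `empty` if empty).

Answer: foo

Derivation:
After op 1 (type): buf='bar' undo_depth=1 redo_depth=0
After op 2 (undo): buf='(empty)' undo_depth=0 redo_depth=1
After op 3 (type): buf='two' undo_depth=1 redo_depth=0
After op 4 (type): buf='twobaz' undo_depth=2 redo_depth=0
After op 5 (undo): buf='two' undo_depth=1 redo_depth=1
After op 6 (undo): buf='(empty)' undo_depth=0 redo_depth=2
After op 7 (type): buf='foo' undo_depth=1 redo_depth=0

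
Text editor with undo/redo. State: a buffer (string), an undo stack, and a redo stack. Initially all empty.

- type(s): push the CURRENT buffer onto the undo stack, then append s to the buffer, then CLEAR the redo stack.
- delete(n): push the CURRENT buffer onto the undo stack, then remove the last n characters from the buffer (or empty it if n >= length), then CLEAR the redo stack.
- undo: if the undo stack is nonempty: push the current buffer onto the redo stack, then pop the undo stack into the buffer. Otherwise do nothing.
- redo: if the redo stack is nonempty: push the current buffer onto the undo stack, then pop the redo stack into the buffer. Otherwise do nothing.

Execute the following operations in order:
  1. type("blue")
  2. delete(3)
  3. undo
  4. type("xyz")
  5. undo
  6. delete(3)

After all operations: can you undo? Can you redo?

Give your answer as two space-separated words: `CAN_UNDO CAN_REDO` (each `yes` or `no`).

Answer: yes no

Derivation:
After op 1 (type): buf='blue' undo_depth=1 redo_depth=0
After op 2 (delete): buf='b' undo_depth=2 redo_depth=0
After op 3 (undo): buf='blue' undo_depth=1 redo_depth=1
After op 4 (type): buf='bluexyz' undo_depth=2 redo_depth=0
After op 5 (undo): buf='blue' undo_depth=1 redo_depth=1
After op 6 (delete): buf='b' undo_depth=2 redo_depth=0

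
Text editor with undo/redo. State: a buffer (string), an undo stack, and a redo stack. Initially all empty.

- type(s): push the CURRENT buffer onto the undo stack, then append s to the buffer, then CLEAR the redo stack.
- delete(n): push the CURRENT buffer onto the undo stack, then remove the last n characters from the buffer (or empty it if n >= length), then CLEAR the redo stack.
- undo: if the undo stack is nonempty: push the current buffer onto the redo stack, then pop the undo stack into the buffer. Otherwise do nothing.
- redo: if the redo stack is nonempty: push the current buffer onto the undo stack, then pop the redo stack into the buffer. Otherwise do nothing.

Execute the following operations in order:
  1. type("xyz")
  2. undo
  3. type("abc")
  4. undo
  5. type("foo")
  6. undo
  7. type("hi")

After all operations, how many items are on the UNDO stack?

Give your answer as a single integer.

After op 1 (type): buf='xyz' undo_depth=1 redo_depth=0
After op 2 (undo): buf='(empty)' undo_depth=0 redo_depth=1
After op 3 (type): buf='abc' undo_depth=1 redo_depth=0
After op 4 (undo): buf='(empty)' undo_depth=0 redo_depth=1
After op 5 (type): buf='foo' undo_depth=1 redo_depth=0
After op 6 (undo): buf='(empty)' undo_depth=0 redo_depth=1
After op 7 (type): buf='hi' undo_depth=1 redo_depth=0

Answer: 1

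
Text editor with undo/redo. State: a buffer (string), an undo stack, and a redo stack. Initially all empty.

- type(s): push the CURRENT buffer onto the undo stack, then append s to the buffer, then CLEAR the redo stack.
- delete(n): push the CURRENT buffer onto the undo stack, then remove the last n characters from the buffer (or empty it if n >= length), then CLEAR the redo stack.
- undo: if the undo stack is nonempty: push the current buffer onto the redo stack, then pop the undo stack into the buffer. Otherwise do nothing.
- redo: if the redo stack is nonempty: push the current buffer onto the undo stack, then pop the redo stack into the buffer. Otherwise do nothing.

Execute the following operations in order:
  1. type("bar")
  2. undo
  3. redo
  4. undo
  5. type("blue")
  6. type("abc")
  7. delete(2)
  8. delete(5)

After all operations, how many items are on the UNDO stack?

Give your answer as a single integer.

Answer: 4

Derivation:
After op 1 (type): buf='bar' undo_depth=1 redo_depth=0
After op 2 (undo): buf='(empty)' undo_depth=0 redo_depth=1
After op 3 (redo): buf='bar' undo_depth=1 redo_depth=0
After op 4 (undo): buf='(empty)' undo_depth=0 redo_depth=1
After op 5 (type): buf='blue' undo_depth=1 redo_depth=0
After op 6 (type): buf='blueabc' undo_depth=2 redo_depth=0
After op 7 (delete): buf='bluea' undo_depth=3 redo_depth=0
After op 8 (delete): buf='(empty)' undo_depth=4 redo_depth=0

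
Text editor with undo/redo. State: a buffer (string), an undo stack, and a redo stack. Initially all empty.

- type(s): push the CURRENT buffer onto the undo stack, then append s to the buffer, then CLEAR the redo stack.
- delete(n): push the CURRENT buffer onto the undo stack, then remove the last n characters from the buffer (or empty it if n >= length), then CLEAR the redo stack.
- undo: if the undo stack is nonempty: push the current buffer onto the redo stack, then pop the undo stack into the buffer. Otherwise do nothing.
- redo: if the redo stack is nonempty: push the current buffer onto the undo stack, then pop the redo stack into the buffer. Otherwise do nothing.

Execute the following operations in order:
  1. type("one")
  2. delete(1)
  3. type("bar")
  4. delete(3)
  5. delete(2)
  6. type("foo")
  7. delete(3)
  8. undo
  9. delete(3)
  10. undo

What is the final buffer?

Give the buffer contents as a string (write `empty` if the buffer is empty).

After op 1 (type): buf='one' undo_depth=1 redo_depth=0
After op 2 (delete): buf='on' undo_depth=2 redo_depth=0
After op 3 (type): buf='onbar' undo_depth=3 redo_depth=0
After op 4 (delete): buf='on' undo_depth=4 redo_depth=0
After op 5 (delete): buf='(empty)' undo_depth=5 redo_depth=0
After op 6 (type): buf='foo' undo_depth=6 redo_depth=0
After op 7 (delete): buf='(empty)' undo_depth=7 redo_depth=0
After op 8 (undo): buf='foo' undo_depth=6 redo_depth=1
After op 9 (delete): buf='(empty)' undo_depth=7 redo_depth=0
After op 10 (undo): buf='foo' undo_depth=6 redo_depth=1

Answer: foo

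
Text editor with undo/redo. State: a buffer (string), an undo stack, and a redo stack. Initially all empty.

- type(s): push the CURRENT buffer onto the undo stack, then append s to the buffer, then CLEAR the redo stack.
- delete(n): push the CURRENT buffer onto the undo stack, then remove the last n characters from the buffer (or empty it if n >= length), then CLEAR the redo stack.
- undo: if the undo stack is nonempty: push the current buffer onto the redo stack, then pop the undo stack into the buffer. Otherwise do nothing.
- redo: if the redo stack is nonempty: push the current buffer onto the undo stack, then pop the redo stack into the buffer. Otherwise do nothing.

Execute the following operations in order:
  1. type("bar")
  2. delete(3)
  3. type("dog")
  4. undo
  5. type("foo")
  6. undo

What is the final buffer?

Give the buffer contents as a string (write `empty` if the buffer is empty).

After op 1 (type): buf='bar' undo_depth=1 redo_depth=0
After op 2 (delete): buf='(empty)' undo_depth=2 redo_depth=0
After op 3 (type): buf='dog' undo_depth=3 redo_depth=0
After op 4 (undo): buf='(empty)' undo_depth=2 redo_depth=1
After op 5 (type): buf='foo' undo_depth=3 redo_depth=0
After op 6 (undo): buf='(empty)' undo_depth=2 redo_depth=1

Answer: empty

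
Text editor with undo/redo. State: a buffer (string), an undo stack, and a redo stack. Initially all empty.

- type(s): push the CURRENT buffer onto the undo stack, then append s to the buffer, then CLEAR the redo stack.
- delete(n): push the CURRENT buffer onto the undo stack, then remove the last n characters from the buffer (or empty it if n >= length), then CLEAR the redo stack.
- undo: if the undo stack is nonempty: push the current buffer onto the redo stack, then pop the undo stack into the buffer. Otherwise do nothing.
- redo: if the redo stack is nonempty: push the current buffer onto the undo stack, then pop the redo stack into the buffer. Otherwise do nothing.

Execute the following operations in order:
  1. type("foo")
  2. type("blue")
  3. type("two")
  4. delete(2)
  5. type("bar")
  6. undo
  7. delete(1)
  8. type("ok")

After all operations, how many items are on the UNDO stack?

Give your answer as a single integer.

Answer: 6

Derivation:
After op 1 (type): buf='foo' undo_depth=1 redo_depth=0
After op 2 (type): buf='fooblue' undo_depth=2 redo_depth=0
After op 3 (type): buf='foobluetwo' undo_depth=3 redo_depth=0
After op 4 (delete): buf='foobluet' undo_depth=4 redo_depth=0
After op 5 (type): buf='foobluetbar' undo_depth=5 redo_depth=0
After op 6 (undo): buf='foobluet' undo_depth=4 redo_depth=1
After op 7 (delete): buf='fooblue' undo_depth=5 redo_depth=0
After op 8 (type): buf='fooblueok' undo_depth=6 redo_depth=0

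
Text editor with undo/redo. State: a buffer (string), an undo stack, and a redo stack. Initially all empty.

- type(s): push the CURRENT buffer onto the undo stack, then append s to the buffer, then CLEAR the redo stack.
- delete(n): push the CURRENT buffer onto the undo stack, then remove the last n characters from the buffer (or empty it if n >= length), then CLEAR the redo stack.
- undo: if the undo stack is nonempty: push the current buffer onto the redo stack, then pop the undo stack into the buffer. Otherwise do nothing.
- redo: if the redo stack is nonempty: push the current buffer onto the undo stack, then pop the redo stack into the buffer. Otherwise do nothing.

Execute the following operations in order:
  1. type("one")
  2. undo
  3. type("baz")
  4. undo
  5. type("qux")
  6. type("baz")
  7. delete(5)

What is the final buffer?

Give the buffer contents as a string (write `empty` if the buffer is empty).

After op 1 (type): buf='one' undo_depth=1 redo_depth=0
After op 2 (undo): buf='(empty)' undo_depth=0 redo_depth=1
After op 3 (type): buf='baz' undo_depth=1 redo_depth=0
After op 4 (undo): buf='(empty)' undo_depth=0 redo_depth=1
After op 5 (type): buf='qux' undo_depth=1 redo_depth=0
After op 6 (type): buf='quxbaz' undo_depth=2 redo_depth=0
After op 7 (delete): buf='q' undo_depth=3 redo_depth=0

Answer: q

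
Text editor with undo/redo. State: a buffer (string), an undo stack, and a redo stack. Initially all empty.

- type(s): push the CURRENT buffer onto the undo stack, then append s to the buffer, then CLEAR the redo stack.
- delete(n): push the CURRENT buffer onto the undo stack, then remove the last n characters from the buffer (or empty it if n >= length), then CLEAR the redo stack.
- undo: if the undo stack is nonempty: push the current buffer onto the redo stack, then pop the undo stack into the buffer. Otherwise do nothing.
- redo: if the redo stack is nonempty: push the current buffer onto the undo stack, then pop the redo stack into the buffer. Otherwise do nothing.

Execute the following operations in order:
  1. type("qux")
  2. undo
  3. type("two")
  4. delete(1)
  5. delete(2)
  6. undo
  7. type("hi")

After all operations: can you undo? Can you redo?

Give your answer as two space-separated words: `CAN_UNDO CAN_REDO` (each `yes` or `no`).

After op 1 (type): buf='qux' undo_depth=1 redo_depth=0
After op 2 (undo): buf='(empty)' undo_depth=0 redo_depth=1
After op 3 (type): buf='two' undo_depth=1 redo_depth=0
After op 4 (delete): buf='tw' undo_depth=2 redo_depth=0
After op 5 (delete): buf='(empty)' undo_depth=3 redo_depth=0
After op 6 (undo): buf='tw' undo_depth=2 redo_depth=1
After op 7 (type): buf='twhi' undo_depth=3 redo_depth=0

Answer: yes no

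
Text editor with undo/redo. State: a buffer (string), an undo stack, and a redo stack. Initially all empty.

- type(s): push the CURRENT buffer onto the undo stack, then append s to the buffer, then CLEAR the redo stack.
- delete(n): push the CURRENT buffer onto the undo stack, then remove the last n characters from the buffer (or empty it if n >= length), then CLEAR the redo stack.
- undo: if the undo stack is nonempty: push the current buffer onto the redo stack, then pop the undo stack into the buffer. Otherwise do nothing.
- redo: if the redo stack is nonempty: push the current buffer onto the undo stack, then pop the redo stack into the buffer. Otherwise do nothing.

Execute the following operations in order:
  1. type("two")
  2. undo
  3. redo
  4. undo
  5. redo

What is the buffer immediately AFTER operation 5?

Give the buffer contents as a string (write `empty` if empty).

Answer: two

Derivation:
After op 1 (type): buf='two' undo_depth=1 redo_depth=0
After op 2 (undo): buf='(empty)' undo_depth=0 redo_depth=1
After op 3 (redo): buf='two' undo_depth=1 redo_depth=0
After op 4 (undo): buf='(empty)' undo_depth=0 redo_depth=1
After op 5 (redo): buf='two' undo_depth=1 redo_depth=0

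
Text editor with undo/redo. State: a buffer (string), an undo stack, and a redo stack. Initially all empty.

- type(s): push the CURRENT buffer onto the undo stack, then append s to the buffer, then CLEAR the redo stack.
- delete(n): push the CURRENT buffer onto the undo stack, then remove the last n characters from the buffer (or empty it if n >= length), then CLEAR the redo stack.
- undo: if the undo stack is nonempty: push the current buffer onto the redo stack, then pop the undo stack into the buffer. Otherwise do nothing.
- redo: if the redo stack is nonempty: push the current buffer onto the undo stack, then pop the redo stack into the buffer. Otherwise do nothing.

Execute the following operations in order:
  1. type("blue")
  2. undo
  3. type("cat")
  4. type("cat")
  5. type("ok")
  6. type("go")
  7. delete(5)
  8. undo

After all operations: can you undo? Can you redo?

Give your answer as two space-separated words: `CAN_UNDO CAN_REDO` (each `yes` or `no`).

After op 1 (type): buf='blue' undo_depth=1 redo_depth=0
After op 2 (undo): buf='(empty)' undo_depth=0 redo_depth=1
After op 3 (type): buf='cat' undo_depth=1 redo_depth=0
After op 4 (type): buf='catcat' undo_depth=2 redo_depth=0
After op 5 (type): buf='catcatok' undo_depth=3 redo_depth=0
After op 6 (type): buf='catcatokgo' undo_depth=4 redo_depth=0
After op 7 (delete): buf='catca' undo_depth=5 redo_depth=0
After op 8 (undo): buf='catcatokgo' undo_depth=4 redo_depth=1

Answer: yes yes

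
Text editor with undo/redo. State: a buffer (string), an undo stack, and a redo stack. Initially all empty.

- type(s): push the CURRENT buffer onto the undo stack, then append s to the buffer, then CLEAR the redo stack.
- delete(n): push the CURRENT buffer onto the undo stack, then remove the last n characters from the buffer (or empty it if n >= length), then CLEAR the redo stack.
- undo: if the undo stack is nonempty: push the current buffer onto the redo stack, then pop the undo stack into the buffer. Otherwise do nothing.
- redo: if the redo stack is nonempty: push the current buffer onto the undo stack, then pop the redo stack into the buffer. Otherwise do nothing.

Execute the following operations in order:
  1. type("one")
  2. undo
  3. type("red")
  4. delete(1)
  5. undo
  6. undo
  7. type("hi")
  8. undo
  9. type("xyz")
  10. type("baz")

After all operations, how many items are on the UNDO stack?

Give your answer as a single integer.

Answer: 2

Derivation:
After op 1 (type): buf='one' undo_depth=1 redo_depth=0
After op 2 (undo): buf='(empty)' undo_depth=0 redo_depth=1
After op 3 (type): buf='red' undo_depth=1 redo_depth=0
After op 4 (delete): buf='re' undo_depth=2 redo_depth=0
After op 5 (undo): buf='red' undo_depth=1 redo_depth=1
After op 6 (undo): buf='(empty)' undo_depth=0 redo_depth=2
After op 7 (type): buf='hi' undo_depth=1 redo_depth=0
After op 8 (undo): buf='(empty)' undo_depth=0 redo_depth=1
After op 9 (type): buf='xyz' undo_depth=1 redo_depth=0
After op 10 (type): buf='xyzbaz' undo_depth=2 redo_depth=0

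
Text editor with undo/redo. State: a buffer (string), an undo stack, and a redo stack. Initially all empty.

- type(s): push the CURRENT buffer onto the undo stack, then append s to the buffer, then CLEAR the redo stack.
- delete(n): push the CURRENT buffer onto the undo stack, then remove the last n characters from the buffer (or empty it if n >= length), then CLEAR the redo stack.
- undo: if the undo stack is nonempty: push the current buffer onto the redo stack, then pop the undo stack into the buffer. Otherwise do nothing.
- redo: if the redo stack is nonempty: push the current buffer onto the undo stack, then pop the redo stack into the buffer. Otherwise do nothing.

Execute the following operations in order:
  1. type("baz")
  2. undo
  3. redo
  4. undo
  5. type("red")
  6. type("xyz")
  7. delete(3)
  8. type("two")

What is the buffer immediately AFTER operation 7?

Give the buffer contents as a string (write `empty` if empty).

Answer: red

Derivation:
After op 1 (type): buf='baz' undo_depth=1 redo_depth=0
After op 2 (undo): buf='(empty)' undo_depth=0 redo_depth=1
After op 3 (redo): buf='baz' undo_depth=1 redo_depth=0
After op 4 (undo): buf='(empty)' undo_depth=0 redo_depth=1
After op 5 (type): buf='red' undo_depth=1 redo_depth=0
After op 6 (type): buf='redxyz' undo_depth=2 redo_depth=0
After op 7 (delete): buf='red' undo_depth=3 redo_depth=0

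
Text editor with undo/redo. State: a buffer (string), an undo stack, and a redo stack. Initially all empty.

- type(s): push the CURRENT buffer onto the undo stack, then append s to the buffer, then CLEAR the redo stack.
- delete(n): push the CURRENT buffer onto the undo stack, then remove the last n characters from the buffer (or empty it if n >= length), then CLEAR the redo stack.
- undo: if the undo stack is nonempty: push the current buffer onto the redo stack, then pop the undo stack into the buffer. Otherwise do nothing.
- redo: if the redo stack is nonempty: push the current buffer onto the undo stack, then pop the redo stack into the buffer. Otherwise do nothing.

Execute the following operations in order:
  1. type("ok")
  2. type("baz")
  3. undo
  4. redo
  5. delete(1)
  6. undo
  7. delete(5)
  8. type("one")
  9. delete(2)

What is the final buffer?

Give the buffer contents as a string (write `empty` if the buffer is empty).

After op 1 (type): buf='ok' undo_depth=1 redo_depth=0
After op 2 (type): buf='okbaz' undo_depth=2 redo_depth=0
After op 3 (undo): buf='ok' undo_depth=1 redo_depth=1
After op 4 (redo): buf='okbaz' undo_depth=2 redo_depth=0
After op 5 (delete): buf='okba' undo_depth=3 redo_depth=0
After op 6 (undo): buf='okbaz' undo_depth=2 redo_depth=1
After op 7 (delete): buf='(empty)' undo_depth=3 redo_depth=0
After op 8 (type): buf='one' undo_depth=4 redo_depth=0
After op 9 (delete): buf='o' undo_depth=5 redo_depth=0

Answer: o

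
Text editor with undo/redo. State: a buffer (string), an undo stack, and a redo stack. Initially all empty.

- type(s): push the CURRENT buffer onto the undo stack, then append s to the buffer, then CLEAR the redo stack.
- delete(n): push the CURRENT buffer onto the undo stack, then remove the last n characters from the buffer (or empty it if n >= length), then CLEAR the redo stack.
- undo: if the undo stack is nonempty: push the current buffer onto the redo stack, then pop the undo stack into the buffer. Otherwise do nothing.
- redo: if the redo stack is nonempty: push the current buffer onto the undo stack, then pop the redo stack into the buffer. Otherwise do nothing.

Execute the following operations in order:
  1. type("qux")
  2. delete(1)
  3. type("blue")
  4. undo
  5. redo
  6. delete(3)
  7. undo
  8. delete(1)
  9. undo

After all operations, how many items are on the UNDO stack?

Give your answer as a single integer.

After op 1 (type): buf='qux' undo_depth=1 redo_depth=0
After op 2 (delete): buf='qu' undo_depth=2 redo_depth=0
After op 3 (type): buf='qublue' undo_depth=3 redo_depth=0
After op 4 (undo): buf='qu' undo_depth=2 redo_depth=1
After op 5 (redo): buf='qublue' undo_depth=3 redo_depth=0
After op 6 (delete): buf='qub' undo_depth=4 redo_depth=0
After op 7 (undo): buf='qublue' undo_depth=3 redo_depth=1
After op 8 (delete): buf='qublu' undo_depth=4 redo_depth=0
After op 9 (undo): buf='qublue' undo_depth=3 redo_depth=1

Answer: 3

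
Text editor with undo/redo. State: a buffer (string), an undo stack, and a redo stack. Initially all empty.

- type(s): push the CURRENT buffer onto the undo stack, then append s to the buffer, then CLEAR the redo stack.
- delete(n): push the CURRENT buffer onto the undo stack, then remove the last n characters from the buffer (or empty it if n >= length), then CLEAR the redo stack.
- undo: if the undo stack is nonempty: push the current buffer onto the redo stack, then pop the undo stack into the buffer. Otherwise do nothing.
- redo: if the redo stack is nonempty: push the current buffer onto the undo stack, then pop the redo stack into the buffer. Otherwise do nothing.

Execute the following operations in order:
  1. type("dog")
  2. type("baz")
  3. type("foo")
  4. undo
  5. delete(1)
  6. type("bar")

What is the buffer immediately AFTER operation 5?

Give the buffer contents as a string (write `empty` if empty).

After op 1 (type): buf='dog' undo_depth=1 redo_depth=0
After op 2 (type): buf='dogbaz' undo_depth=2 redo_depth=0
After op 3 (type): buf='dogbazfoo' undo_depth=3 redo_depth=0
After op 4 (undo): buf='dogbaz' undo_depth=2 redo_depth=1
After op 5 (delete): buf='dogba' undo_depth=3 redo_depth=0

Answer: dogba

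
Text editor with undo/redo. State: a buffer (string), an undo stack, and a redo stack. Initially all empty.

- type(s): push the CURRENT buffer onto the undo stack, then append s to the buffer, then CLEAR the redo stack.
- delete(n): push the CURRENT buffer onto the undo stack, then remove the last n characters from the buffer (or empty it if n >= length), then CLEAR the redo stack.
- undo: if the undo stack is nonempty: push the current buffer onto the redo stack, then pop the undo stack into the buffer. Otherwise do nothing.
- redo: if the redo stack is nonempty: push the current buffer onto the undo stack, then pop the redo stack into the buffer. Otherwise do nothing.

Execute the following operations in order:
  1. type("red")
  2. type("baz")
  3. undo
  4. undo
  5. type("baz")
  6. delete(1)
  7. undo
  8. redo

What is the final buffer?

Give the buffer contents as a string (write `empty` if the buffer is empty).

Answer: ba

Derivation:
After op 1 (type): buf='red' undo_depth=1 redo_depth=0
After op 2 (type): buf='redbaz' undo_depth=2 redo_depth=0
After op 3 (undo): buf='red' undo_depth=1 redo_depth=1
After op 4 (undo): buf='(empty)' undo_depth=0 redo_depth=2
After op 5 (type): buf='baz' undo_depth=1 redo_depth=0
After op 6 (delete): buf='ba' undo_depth=2 redo_depth=0
After op 7 (undo): buf='baz' undo_depth=1 redo_depth=1
After op 8 (redo): buf='ba' undo_depth=2 redo_depth=0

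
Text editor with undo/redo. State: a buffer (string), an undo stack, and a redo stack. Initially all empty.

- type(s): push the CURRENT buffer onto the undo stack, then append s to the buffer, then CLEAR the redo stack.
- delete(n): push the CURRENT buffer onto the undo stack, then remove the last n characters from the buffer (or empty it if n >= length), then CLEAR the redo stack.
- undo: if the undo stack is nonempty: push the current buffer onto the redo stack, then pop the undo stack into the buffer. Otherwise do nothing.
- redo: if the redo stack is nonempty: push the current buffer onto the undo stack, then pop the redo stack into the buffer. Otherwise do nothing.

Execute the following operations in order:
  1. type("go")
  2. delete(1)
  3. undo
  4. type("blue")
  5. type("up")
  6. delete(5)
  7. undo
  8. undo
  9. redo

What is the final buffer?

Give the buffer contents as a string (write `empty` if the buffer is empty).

Answer: goblueup

Derivation:
After op 1 (type): buf='go' undo_depth=1 redo_depth=0
After op 2 (delete): buf='g' undo_depth=2 redo_depth=0
After op 3 (undo): buf='go' undo_depth=1 redo_depth=1
After op 4 (type): buf='goblue' undo_depth=2 redo_depth=0
After op 5 (type): buf='goblueup' undo_depth=3 redo_depth=0
After op 6 (delete): buf='gob' undo_depth=4 redo_depth=0
After op 7 (undo): buf='goblueup' undo_depth=3 redo_depth=1
After op 8 (undo): buf='goblue' undo_depth=2 redo_depth=2
After op 9 (redo): buf='goblueup' undo_depth=3 redo_depth=1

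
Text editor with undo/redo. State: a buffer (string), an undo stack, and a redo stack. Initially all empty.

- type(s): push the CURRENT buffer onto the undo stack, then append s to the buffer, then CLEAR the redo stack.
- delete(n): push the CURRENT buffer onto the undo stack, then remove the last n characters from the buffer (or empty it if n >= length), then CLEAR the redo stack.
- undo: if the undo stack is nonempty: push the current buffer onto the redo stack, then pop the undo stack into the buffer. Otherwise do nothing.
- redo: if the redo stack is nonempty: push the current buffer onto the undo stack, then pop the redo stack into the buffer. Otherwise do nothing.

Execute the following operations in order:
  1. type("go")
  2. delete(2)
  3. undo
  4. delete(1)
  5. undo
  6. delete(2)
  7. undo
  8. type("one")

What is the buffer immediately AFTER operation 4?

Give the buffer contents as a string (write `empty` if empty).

Answer: g

Derivation:
After op 1 (type): buf='go' undo_depth=1 redo_depth=0
After op 2 (delete): buf='(empty)' undo_depth=2 redo_depth=0
After op 3 (undo): buf='go' undo_depth=1 redo_depth=1
After op 4 (delete): buf='g' undo_depth=2 redo_depth=0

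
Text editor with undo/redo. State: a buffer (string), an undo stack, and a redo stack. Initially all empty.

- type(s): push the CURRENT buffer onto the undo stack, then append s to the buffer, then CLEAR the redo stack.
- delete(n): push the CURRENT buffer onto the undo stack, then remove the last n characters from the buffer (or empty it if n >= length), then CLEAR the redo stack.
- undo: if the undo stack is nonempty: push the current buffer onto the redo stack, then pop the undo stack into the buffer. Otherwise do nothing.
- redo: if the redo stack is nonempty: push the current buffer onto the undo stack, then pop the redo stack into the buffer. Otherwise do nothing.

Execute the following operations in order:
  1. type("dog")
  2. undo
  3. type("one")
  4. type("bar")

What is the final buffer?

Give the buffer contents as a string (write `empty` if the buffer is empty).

After op 1 (type): buf='dog' undo_depth=1 redo_depth=0
After op 2 (undo): buf='(empty)' undo_depth=0 redo_depth=1
After op 3 (type): buf='one' undo_depth=1 redo_depth=0
After op 4 (type): buf='onebar' undo_depth=2 redo_depth=0

Answer: onebar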